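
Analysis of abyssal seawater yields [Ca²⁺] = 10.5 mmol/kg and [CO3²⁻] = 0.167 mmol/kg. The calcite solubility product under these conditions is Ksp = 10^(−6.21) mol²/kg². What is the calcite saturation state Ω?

Ω = 2.84

Ksp = 10^(−6.21) = 6.166×10^-7
Ω = [Ca²⁺][CO3²⁻]/Ksp = (10.5×10^-3)(0.167×10^-3) / 6.166×10^-7 = 2.84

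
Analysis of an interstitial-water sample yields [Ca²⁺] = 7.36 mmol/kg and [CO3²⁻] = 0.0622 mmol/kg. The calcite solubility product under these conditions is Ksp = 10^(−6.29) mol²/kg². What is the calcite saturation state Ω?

Ω = 0.893

Ksp = 10^(−6.29) = 5.129×10^-7
Ω = [Ca²⁺][CO3²⁻]/Ksp = (7.36×10^-3)(0.0622×10^-3) / 5.129×10^-7 = 0.893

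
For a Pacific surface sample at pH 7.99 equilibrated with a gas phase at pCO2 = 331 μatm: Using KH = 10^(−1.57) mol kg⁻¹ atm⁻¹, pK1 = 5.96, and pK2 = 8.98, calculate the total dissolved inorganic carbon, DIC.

[CO2*] = KH · pCO2 = 10^(−1.57) × 331×10^-6 = 8.909×10^-6 mol/kg
α₀ = 1/(1 + K1/[H⁺] + K1K2/[H⁺]²) = 1/(1 + 10^+2.03 + 10^+1.04) = 0.008395
DIC = [CO2*]/α₀ = 8.909×10^-6 / 0.008395 = 1.06 mmol/kg

DIC = 1.06 mmol/kg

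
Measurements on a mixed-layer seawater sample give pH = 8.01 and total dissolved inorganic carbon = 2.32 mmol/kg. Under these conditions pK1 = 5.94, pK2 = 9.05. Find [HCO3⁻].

[HCO3⁻] = 2.11 mmol/kg

α₁ = 1 / (1 + [H⁺]/K1 + K2/[H⁺]) = 1 / (1 + 10^-2.07 + 10^-1.04)
   = 1 / (1 + 0.0085114 + 0.091201) = 1/1.0997 = 0.9093
[HCO3⁻] = α₁ × DIC = 0.9093 × 2.32 = 2.11 mmol/kg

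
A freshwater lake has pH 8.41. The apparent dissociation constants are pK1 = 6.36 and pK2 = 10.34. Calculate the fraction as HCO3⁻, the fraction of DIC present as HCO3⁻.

α₁ = 0.980

α₁ = 1 / (1 + [H⁺]/K1 + K2/[H⁺]) = 1 / (1 + 10^-2.05 + 10^-1.93)
   = 1 / (1 + 0.0089125 + 0.011749) = 1/1.0207 = 0.9798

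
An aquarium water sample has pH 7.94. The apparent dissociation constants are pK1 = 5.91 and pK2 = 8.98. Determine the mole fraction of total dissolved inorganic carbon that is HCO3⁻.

α₁ = 0.909

α₁ = 1 / (1 + [H⁺]/K1 + K2/[H⁺]) = 1 / (1 + 10^-2.03 + 10^-1.04)
   = 1 / (1 + 0.0093325 + 0.091201) = 1/1.1005 = 0.9087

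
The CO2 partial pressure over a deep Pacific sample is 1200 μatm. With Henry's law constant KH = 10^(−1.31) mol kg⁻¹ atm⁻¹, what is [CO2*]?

[CO2*] = 58.8 μmol/kg

KH = 10^(−1.31) = 4.898×10^-2 mol kg⁻¹ atm⁻¹
[CO2*] = KH · pCO2 = 4.898×10^-2 × 1200×10^-6 atm = 5.88×10^-5 mol/kg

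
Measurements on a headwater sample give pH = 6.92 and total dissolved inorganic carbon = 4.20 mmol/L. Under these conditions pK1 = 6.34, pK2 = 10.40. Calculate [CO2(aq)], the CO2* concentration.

α₀ = 1 / (1 + K1/[H⁺] + K1K2/[H⁺]²) = 1 / (1 + 10^+0.58 + 10^-2.90)
   = 1 / (1 + 3.8019 + 0.0012589) = 1/4.8032 = 0.2082
[CO2*] = α₀ × DIC = 0.2082 × 4.20 = 0.874 mmol/L

[CO2*] = 0.874 mmol/L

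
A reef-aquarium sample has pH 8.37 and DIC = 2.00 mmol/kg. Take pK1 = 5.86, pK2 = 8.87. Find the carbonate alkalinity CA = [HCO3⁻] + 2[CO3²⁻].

CA = 2.47 mmol/kg

CA = [HCO3⁻] + 2[CO3²⁻] = (α₁ + 2α₂)·DIC
At pH 8.37: [H⁺]/K1 = 10^-2.51 = 0.0030903, K2/[H⁺] = 10^-0.50 = 0.31623
α₁ = 1/(1 + 0.0030903 + 0.31623) = 1/1.3193 = 0.7580; α₂ = α₁·K2/[H⁺] = 0.2397
α₁ + 2α₂ = 1.2373
CA = 1.2373 × 2.00 = 2.47 mmol/kg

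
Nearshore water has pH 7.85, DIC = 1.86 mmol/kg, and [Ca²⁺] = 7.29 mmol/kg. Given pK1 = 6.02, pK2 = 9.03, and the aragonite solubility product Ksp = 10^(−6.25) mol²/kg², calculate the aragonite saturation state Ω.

α₂ = 1 / (1 + [H⁺]/K2 + [H⁺]²/(K1K2)) = 1 / (1 + 10^+1.18 + 10^-0.65)
   = 1 / (1 + 15.136 + 0.22387) = 1/16.359 = 0.06113
[CO3²⁻] = α₂ × DIC = 0.06113 × 1.86 = 0.1137 mmol/kg
Ksp = 10^(−6.25) = 5.623×10^-7
Ω = [Ca²⁺][CO3²⁻]/Ksp = (7.29×10^-3)(1.137×10^-4) / 5.623×10^-7 = 1.47

Ω = 1.47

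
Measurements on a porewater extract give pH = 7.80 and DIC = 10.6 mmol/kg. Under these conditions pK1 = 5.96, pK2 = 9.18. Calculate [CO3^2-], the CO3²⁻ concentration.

α₂ = 1 / (1 + [H⁺]/K2 + [H⁺]²/(K1K2)) = 1 / (1 + 10^+1.38 + 10^-0.46)
   = 1 / (1 + 23.988 + 0.34674) = 1/25.335 = 0.03947
[CO3²⁻] = α₂ × DIC = 0.03947 × 10.6 = 0.418 mmol/kg

[CO3²⁻] = 0.418 mmol/kg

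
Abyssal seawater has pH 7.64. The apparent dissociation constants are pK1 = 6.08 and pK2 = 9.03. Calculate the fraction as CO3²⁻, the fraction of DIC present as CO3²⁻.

α₂ = 1 / (1 + [H⁺]/K2 + [H⁺]²/(K1K2)) = 1 / (1 + 10^+1.39 + 10^-0.17)
   = 1 / (1 + 24.547 + 0.67608) = 1/26.223 = 0.03813

α₂ = 0.0381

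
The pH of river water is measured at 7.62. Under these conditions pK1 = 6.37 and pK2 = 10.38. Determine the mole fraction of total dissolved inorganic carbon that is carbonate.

α₂ = 1 / (1 + [H⁺]/K2 + [H⁺]²/(K1K2)) = 1 / (1 + 10^+2.76 + 10^+1.51)
   = 1 / (1 + 575.44 + 32.359) = 1/608.80 = 0.001643

α₂ = 0.00164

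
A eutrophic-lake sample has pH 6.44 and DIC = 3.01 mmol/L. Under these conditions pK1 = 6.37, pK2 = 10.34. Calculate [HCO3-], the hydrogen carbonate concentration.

[HCO3⁻] = 1.63 mmol/L

α₁ = 1 / (1 + [H⁺]/K1 + K2/[H⁺]) = 1 / (1 + 10^-0.07 + 10^-3.90)
   = 1 / (1 + 0.85114 + 0.00012589) = 1/1.8513 = 0.5402
[HCO3⁻] = α₁ × DIC = 0.5402 × 3.01 = 1.63 mmol/L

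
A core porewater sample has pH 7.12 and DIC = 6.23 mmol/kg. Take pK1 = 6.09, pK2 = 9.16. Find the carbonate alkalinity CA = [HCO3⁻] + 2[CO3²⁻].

CA = 5.75 mmol/kg

CA = [HCO3⁻] + 2[CO3²⁻] = (α₁ + 2α₂)·DIC
At pH 7.12: [H⁺]/K1 = 10^-1.03 = 0.093325, K2/[H⁺] = 10^-2.04 = 0.0091201
α₁ = 1/(1 + 0.093325 + 0.0091201) = 1/1.1024 = 0.9071; α₂ = α₁·K2/[H⁺] = 0.008273
α₁ + 2α₂ = 0.9236
CA = 0.9236 × 6.23 = 5.75 mmol/kg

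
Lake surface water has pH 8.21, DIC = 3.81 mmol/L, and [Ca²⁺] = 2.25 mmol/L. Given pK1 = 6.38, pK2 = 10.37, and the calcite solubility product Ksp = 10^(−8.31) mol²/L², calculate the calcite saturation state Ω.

α₂ = 1 / (1 + [H⁺]/K2 + [H⁺]²/(K1K2)) = 1 / (1 + 10^+2.16 + 10^+0.33)
   = 1 / (1 + 144.54 + 2.1380) = 1/147.68 = 0.006771
[CO3²⁻] = α₂ × DIC = 0.006771 × 3.81 = 0.02580 mmol/L
Ksp = 10^(−8.31) = 4.898×10^-9
Ω = [Ca²⁺][CO3²⁻]/Ksp = (2.25×10^-3)(2.580×10^-5) / 4.898×10^-9 = 11.9

Ω = 11.9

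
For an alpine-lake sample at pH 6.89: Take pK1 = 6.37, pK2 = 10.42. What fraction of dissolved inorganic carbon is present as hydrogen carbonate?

α₁ = 1 / (1 + [H⁺]/K1 + K2/[H⁺]) = 1 / (1 + 10^-0.52 + 10^-3.53)
   = 1 / (1 + 0.30200 + 0.00029512) = 1/1.3023 = 0.7679

α₁ = 0.768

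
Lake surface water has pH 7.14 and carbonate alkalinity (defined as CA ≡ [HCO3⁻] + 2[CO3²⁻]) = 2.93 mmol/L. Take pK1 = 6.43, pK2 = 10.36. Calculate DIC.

CA = [HCO3⁻] + 2[CO3²⁻] = (α₁ + 2α₂)·DIC
At pH 7.14: [H⁺]/K1 = 10^-0.71 = 0.19498, K2/[H⁺] = 10^-3.22 = 0.00060256
α₁ = 1/(1 + 0.19498 + 0.00060256) = 1/1.1956 = 0.8364; α₂ = α₁·K2/[H⁺] = 0.0005040
α₁ + 2α₂ = 0.8374
DIC = CA / (α₁ + 2α₂) = 2.93 / 0.8374 = 3.50 mmol/L

DIC = 3.50 mmol/L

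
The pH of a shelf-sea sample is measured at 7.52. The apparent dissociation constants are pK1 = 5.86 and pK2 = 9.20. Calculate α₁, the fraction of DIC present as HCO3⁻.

α₁ = 0.959

α₁ = 1 / (1 + [H⁺]/K1 + K2/[H⁺]) = 1 / (1 + 10^-1.66 + 10^-1.68)
   = 1 / (1 + 0.021878 + 0.020893) = 1/1.0428 = 0.9590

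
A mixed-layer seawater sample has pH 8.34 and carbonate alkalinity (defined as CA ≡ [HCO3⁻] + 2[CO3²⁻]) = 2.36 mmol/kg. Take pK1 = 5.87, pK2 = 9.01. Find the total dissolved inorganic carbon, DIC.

CA = [HCO3⁻] + 2[CO3²⁻] = (α₁ + 2α₂)·DIC
At pH 8.34: [H⁺]/K1 = 10^-2.47 = 0.0033884, K2/[H⁺] = 10^-0.67 = 0.21380
α₁ = 1/(1 + 0.0033884 + 0.21380) = 1/1.2172 = 0.8216; α₂ = α₁·K2/[H⁺] = 0.1756
α₁ + 2α₂ = 1.1729
DIC = CA / (α₁ + 2α₂) = 2.36 / 1.1729 = 2.01 mmol/kg

DIC = 2.01 mmol/kg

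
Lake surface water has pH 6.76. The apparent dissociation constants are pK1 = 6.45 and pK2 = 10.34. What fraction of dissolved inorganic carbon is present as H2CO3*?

α₀ = 1 / (1 + K1/[H⁺] + K1K2/[H⁺]²) = 1 / (1 + 10^+0.31 + 10^-3.27)
   = 1 / (1 + 2.0417 + 0.00053703) = 1/3.0423 = 0.3287

α₀ = 0.329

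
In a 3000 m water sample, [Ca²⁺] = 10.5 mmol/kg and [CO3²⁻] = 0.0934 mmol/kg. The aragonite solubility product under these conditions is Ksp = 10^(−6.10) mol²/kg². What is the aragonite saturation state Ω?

Ksp = 10^(−6.10) = 7.943×10^-7
Ω = [Ca²⁺][CO3²⁻]/Ksp = (10.5×10^-3)(0.0934×10^-3) / 7.943×10^-7 = 1.23

Ω = 1.23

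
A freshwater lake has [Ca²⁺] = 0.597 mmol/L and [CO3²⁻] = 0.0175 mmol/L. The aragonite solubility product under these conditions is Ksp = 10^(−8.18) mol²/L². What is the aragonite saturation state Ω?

Ω = 1.58

Ksp = 10^(−8.18) = 6.607×10^-9
Ω = [Ca²⁺][CO3²⁻]/Ksp = (0.597×10^-3)(0.0175×10^-3) / 6.607×10^-9 = 1.58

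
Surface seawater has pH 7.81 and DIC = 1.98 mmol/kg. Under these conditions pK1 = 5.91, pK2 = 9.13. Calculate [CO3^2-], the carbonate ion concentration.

α₂ = 1 / (1 + [H⁺]/K2 + [H⁺]²/(K1K2)) = 1 / (1 + 10^+1.32 + 10^-0.58)
   = 1 / (1 + 20.893 + 0.26303) = 1/22.156 = 0.04513
[CO3²⁻] = α₂ × DIC = 0.04513 × 1.98 = 0.0894 mmol/kg

[CO3²⁻] = 0.0894 mmol/kg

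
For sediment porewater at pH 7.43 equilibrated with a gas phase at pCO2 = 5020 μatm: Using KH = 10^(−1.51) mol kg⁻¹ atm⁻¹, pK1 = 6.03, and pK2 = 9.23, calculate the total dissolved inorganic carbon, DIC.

DIC = 4.11 mmol/kg

[CO2*] = KH · pCO2 = 10^(−1.51) × 5020×10^-6 = 1.551×10^-4 mol/kg
α₀ = 1/(1 + K1/[H⁺] + K1K2/[H⁺]²) = 1/(1 + 10^+1.40 + 10^-0.40) = 0.03771
DIC = [CO2*]/α₀ = 1.551×10^-4 / 0.03771 = 4.11 mmol/kg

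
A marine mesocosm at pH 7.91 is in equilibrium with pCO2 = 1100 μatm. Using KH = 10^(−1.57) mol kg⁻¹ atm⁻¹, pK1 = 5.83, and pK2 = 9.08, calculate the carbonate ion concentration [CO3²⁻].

[CO3²⁻] = 0.241 mmol/kg

[CO2*] = KH · pCO2 = 10^(−1.57) × 1100×10^-6 = 2.961×10^-5 mol/kg
α₀ = 1/(1 + K1/[H⁺] + K1K2/[H⁺]²) = 1/(1 + 10^+2.08 + 10^+0.91) = 0.007731
DIC = [CO2*]/α₀ = 2.961×10^-5 / 0.007731 = 3.830 mmol/kg
[CO3²⁻] = α₂·DIC; α₂ = 0.06284, so [CO3²⁻] = 0.06284 × 3.830 = 0.241 mmol/kg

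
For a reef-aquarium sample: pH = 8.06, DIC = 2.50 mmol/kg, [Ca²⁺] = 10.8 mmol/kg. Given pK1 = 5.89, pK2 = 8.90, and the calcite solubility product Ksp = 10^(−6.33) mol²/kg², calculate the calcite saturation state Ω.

Ω = 7.25

α₂ = 1 / (1 + [H⁺]/K2 + [H⁺]²/(K1K2)) = 1 / (1 + 10^+0.84 + 10^-1.33)
   = 1 / (1 + 6.9183 + 0.046774) = 1/7.9651 = 0.1255
[CO3²⁻] = α₂ × DIC = 0.1255 × 2.50 = 0.3139 mmol/kg
Ksp = 10^(−6.33) = 4.677×10^-7
Ω = [Ca²⁺][CO3²⁻]/Ksp = (10.8×10^-3)(3.139×10^-4) / 4.677×10^-7 = 7.25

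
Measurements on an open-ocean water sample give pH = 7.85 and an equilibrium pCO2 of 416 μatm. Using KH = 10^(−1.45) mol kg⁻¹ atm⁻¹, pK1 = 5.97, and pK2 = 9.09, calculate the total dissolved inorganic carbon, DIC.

[CO2*] = KH · pCO2 = 10^(−1.45) × 416×10^-6 = 1.476×10^-5 mol/kg
α₀ = 1/(1 + K1/[H⁺] + K1K2/[H⁺]²) = 1/(1 + 10^+1.88 + 10^+0.64) = 0.01231
DIC = [CO2*]/α₀ = 1.476×10^-5 / 0.01231 = 1.20 mmol/kg

DIC = 1.20 mmol/kg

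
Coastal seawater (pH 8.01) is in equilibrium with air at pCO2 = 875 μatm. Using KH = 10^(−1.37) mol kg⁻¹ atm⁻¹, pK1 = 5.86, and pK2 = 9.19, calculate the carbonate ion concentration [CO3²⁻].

[CO3²⁻] = 0.348 mmol/kg

[CO2*] = KH · pCO2 = 10^(−1.37) × 875×10^-6 = 3.733×10^-5 mol/kg
α₀ = 1/(1 + K1/[H⁺] + K1K2/[H⁺]²) = 1/(1 + 10^+2.15 + 10^+0.97) = 0.006597
DIC = [CO2*]/α₀ = 3.733×10^-5 / 0.006597 = 5.658 mmol/kg
[CO3²⁻] = α₂·DIC; α₂ = 0.06157, so [CO3²⁻] = 0.06157 × 5.658 = 0.348 mmol/kg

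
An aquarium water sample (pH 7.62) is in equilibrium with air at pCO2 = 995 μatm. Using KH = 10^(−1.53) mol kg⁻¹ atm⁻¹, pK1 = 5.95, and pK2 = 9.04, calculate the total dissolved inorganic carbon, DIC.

[CO2*] = KH · pCO2 = 10^(−1.53) × 995×10^-6 = 2.936×10^-5 mol/kg
α₀ = 1/(1 + K1/[H⁺] + K1K2/[H⁺]²) = 1/(1 + 10^+1.67 + 10^+0.25) = 0.02018
DIC = [CO2*]/α₀ = 2.936×10^-5 / 0.02018 = 1.46 mmol/kg

DIC = 1.46 mmol/kg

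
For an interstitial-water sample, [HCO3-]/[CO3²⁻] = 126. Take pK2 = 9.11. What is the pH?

pH = 7.01

From K2 = [H⁺][CO3²⁻]/[HCO3-]:  pH = pK2 − log₁₀([HCO3-]/[CO3²⁻])
log₁₀(126) = +2.100
pH = 9.11 − (+2.100) = 7.01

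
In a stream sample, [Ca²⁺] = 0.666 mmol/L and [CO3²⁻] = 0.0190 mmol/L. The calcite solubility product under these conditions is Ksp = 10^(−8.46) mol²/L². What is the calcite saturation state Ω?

Ksp = 10^(−8.46) = 3.467×10^-9
Ω = [Ca²⁺][CO3²⁻]/Ksp = (0.666×10^-3)(0.0190×10^-3) / 3.467×10^-9 = 3.65

Ω = 3.65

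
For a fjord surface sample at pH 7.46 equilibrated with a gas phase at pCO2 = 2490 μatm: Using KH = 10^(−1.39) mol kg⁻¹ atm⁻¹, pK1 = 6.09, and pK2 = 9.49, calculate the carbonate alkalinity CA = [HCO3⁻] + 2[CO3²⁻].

CA = 2.42 mmol/kg

[CO2*] = KH · pCO2 = 10^(−1.39) × 2490×10^-6 = 1.014×10^-4 mol/kg
α₀ = 1/(1 + K1/[H⁺] + K1K2/[H⁺]²) = 1/(1 + 10^+1.37 + 10^-0.66) = 0.04055
DIC = [CO2*]/α₀ = 1.014×10^-4 / 0.04055 = 2.502 mmol/kg
CA = (α₁ + 2α₂)·DIC = (0.9506 + 2×0.008871) × 2.502 = 2.42 mmol/kg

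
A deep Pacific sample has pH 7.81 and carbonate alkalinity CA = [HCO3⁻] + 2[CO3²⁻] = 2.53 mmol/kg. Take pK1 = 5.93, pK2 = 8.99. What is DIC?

CA = [HCO3⁻] + 2[CO3²⁻] = (α₁ + 2α₂)·DIC
At pH 7.81: [H⁺]/K1 = 10^-1.88 = 0.013183, K2/[H⁺] = 10^-1.18 = 0.066069
α₁ = 1/(1 + 0.013183 + 0.066069) = 1/1.0793 = 0.9266; α₂ = α₁·K2/[H⁺] = 0.06122
α₁ + 2α₂ = 1.0490
DIC = CA / (α₁ + 2α₂) = 2.53 / 1.0490 = 2.41 mmol/kg

DIC = 2.41 mmol/kg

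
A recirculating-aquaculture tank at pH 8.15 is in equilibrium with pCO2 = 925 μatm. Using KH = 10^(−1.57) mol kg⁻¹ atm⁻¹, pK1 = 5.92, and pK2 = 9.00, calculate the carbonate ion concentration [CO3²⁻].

[CO2*] = KH · pCO2 = 10^(−1.57) × 925×10^-6 = 2.490×10^-5 mol/kg
α₀ = 1/(1 + K1/[H⁺] + K1K2/[H⁺]²) = 1/(1 + 10^+2.23 + 10^+1.38) = 0.005133
DIC = [CO2*]/α₀ = 2.490×10^-5 / 0.005133 = 4.850 mmol/kg
[CO3²⁻] = α₂·DIC; α₂ = 0.1231, so [CO3²⁻] = 0.1231 × 4.850 = 0.597 mmol/kg

[CO3²⁻] = 0.597 mmol/kg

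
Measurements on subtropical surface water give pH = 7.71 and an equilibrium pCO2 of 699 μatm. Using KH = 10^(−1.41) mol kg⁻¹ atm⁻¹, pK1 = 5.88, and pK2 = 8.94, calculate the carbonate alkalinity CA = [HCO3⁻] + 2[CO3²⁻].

[CO2*] = KH · pCO2 = 10^(−1.41) × 699×10^-6 = 2.719×10^-5 mol/kg
α₀ = 1/(1 + K1/[H⁺] + K1K2/[H⁺]²) = 1/(1 + 10^+1.83 + 10^+0.60) = 0.01378
DIC = [CO2*]/α₀ = 2.719×10^-5 / 0.01378 = 1.974 mmol/kg
CA = (α₁ + 2α₂)·DIC = (0.9314 + 2×0.05484) × 1.974 = 2.06 mmol/kg

CA = 2.06 mmol/kg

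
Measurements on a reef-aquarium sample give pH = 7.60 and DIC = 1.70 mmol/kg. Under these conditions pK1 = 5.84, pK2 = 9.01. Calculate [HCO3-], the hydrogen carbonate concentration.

[HCO3⁻] = 1.61 mmol/kg

α₁ = 1 / (1 + [H⁺]/K1 + K2/[H⁺]) = 1 / (1 + 10^-1.76 + 10^-1.41)
   = 1 / (1 + 0.017378 + 0.038905) = 1/1.0563 = 0.9467
[HCO3⁻] = α₁ × DIC = 0.9467 × 1.70 = 1.61 mmol/kg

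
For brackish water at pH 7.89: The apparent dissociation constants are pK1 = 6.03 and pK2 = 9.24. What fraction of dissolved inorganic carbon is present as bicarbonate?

α₁ = 0.945

α₁ = 1 / (1 + [H⁺]/K1 + K2/[H⁺]) = 1 / (1 + 10^-1.86 + 10^-1.35)
   = 1 / (1 + 0.013804 + 0.044668) = 1/1.0585 = 0.9448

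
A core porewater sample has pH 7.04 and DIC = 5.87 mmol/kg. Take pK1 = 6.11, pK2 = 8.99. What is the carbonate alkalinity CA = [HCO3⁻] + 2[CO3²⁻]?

CA = 5.32 mmol/kg

CA = [HCO3⁻] + 2[CO3²⁻] = (α₁ + 2α₂)·DIC
At pH 7.04: [H⁺]/K1 = 10^-0.93 = 0.11749, K2/[H⁺] = 10^-1.95 = 0.011220
α₁ = 1/(1 + 0.11749 + 0.011220) = 1/1.1287 = 0.8860; α₂ = α₁·K2/[H⁺] = 0.009941
α₁ + 2α₂ = 0.9058
CA = 0.9058 × 5.87 = 5.32 mmol/kg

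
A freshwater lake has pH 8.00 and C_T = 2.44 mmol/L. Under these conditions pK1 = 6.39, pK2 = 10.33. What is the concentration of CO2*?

[CO2*] = 0.0582 mmol/L

α₀ = 1 / (1 + K1/[H⁺] + K1K2/[H⁺]²) = 1 / (1 + 10^+1.61 + 10^-0.72)
   = 1 / (1 + 40.738 + 0.19055) = 1/41.929 = 0.02385
[CO2*] = α₀ × DIC = 0.02385 × 2.44 = 0.0582 mmol/L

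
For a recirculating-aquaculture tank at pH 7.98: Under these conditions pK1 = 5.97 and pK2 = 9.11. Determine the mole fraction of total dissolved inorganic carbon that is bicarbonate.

α₁ = 0.923

α₁ = 1 / (1 + [H⁺]/K1 + K2/[H⁺]) = 1 / (1 + 10^-2.01 + 10^-1.13)
   = 1 / (1 + 0.0097724 + 0.074131) = 1/1.0839 = 0.9226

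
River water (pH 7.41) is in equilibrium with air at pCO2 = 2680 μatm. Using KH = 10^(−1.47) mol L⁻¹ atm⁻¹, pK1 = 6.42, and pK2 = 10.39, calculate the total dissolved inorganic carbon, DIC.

[CO2*] = KH · pCO2 = 10^(−1.47) × 2680×10^-6 = 9.081×10^-5 mol/L
α₀ = 1/(1 + K1/[H⁺] + K1K2/[H⁺]²) = 1/(1 + 10^+0.99 + 10^-1.99) = 0.09274
DIC = [CO2*]/α₀ = 9.081×10^-5 / 0.09274 = 0.979 mmol/L

DIC = 0.979 mmol/L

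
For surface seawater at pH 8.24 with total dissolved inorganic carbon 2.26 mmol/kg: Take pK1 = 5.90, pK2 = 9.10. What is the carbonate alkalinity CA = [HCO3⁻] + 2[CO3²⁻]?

CA = 2.52 mmol/kg

CA = [HCO3⁻] + 2[CO3²⁻] = (α₁ + 2α₂)·DIC
At pH 8.24: [H⁺]/K1 = 10^-2.34 = 0.0045709, K2/[H⁺] = 10^-0.86 = 0.13804
α₁ = 1/(1 + 0.0045709 + 0.13804) = 1/1.1426 = 0.8752; α₂ = α₁·K2/[H⁺] = 0.1208
α₁ + 2α₂ = 1.1168
CA = 1.1168 × 2.26 = 2.52 mmol/kg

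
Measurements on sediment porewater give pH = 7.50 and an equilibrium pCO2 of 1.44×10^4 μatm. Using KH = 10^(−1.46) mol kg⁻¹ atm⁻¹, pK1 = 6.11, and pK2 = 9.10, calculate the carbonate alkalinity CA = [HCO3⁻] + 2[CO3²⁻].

[CO2*] = KH · pCO2 = 10^(−1.46) × 1.44×10^4×10^-6 = 4.993×10^-4 mol/kg
α₀ = 1/(1 + K1/[H⁺] + K1K2/[H⁺]²) = 1/(1 + 10^+1.39 + 10^-0.21) = 0.03822
DIC = [CO2*]/α₀ = 4.993×10^-4 / 0.03822 = 13.06 mmol/kg
CA = (α₁ + 2α₂)·DIC = (0.9382 + 2×0.02357) × 13.06 = 12.9 mmol/kg

CA = 12.9 mmol/kg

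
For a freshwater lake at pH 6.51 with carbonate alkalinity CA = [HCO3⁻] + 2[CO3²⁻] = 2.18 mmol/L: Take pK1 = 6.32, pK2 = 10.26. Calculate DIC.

CA = [HCO3⁻] + 2[CO3²⁻] = (α₁ + 2α₂)·DIC
At pH 6.51: [H⁺]/K1 = 10^-0.19 = 0.64565, K2/[H⁺] = 10^-3.75 = 0.00017783
α₁ = 1/(1 + 0.64565 + 0.00017783) = 1/1.6458 = 0.6076; α₂ = α₁·K2/[H⁺] = 0.0001080
α₁ + 2α₂ = 0.6078
DIC = CA / (α₁ + 2α₂) = 2.18 / 0.6078 = 3.59 mmol/L

DIC = 3.59 mmol/L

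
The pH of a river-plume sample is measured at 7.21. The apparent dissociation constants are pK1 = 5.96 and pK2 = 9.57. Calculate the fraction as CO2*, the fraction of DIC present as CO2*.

α₀ = 0.0530

α₀ = 1 / (1 + K1/[H⁺] + K1K2/[H⁺]²) = 1 / (1 + 10^+1.25 + 10^-1.11)
   = 1 / (1 + 17.783 + 0.077625) = 1/18.860 = 0.05302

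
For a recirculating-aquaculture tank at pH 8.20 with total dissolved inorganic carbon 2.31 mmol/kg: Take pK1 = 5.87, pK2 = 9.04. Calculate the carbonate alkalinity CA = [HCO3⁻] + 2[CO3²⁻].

CA = 2.59 mmol/kg

CA = [HCO3⁻] + 2[CO3²⁻] = (α₁ + 2α₂)·DIC
At pH 8.20: [H⁺]/K1 = 10^-2.33 = 0.0046774, K2/[H⁺] = 10^-0.84 = 0.14454
α₁ = 1/(1 + 0.0046774 + 0.14454) = 1/1.1492 = 0.8702; α₂ = α₁·K2/[H⁺] = 0.1258
α₁ + 2α₂ = 1.1217
CA = 1.1217 × 2.31 = 2.59 mmol/kg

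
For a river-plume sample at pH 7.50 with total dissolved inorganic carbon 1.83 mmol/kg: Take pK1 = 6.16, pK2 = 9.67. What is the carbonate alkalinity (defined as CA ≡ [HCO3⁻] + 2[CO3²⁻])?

CA = [HCO3⁻] + 2[CO3²⁻] = (α₁ + 2α₂)·DIC
At pH 7.50: [H⁺]/K1 = 10^-1.34 = 0.045709, K2/[H⁺] = 10^-2.17 = 0.0067608
α₁ = 1/(1 + 0.045709 + 0.0067608) = 1/1.0525 = 0.9501; α₂ = α₁·K2/[H⁺] = 0.006424
α₁ + 2α₂ = 0.9630
CA = 0.9630 × 1.83 = 1.76 mmol/kg

CA = 1.76 mmol/kg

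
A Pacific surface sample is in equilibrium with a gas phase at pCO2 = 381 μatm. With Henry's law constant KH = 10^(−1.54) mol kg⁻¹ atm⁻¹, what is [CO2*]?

KH = 10^(−1.54) = 2.884×10^-2 mol kg⁻¹ atm⁻¹
[CO2*] = KH · pCO2 = 2.884×10^-2 × 381×10^-6 atm = 1.10×10^-5 mol/kg

[CO2*] = 11.0 μmol/kg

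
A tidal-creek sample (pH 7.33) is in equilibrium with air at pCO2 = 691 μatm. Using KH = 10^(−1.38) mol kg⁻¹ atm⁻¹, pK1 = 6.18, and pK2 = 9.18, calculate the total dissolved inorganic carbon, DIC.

[CO2*] = KH · pCO2 = 10^(−1.38) × 691×10^-6 = 2.881×10^-5 mol/kg
α₀ = 1/(1 + K1/[H⁺] + K1K2/[H⁺]²) = 1/(1 + 10^+1.15 + 10^-0.70) = 0.06525
DIC = [CO2*]/α₀ = 2.881×10^-5 / 0.06525 = 0.441 mmol/kg

DIC = 0.441 mmol/kg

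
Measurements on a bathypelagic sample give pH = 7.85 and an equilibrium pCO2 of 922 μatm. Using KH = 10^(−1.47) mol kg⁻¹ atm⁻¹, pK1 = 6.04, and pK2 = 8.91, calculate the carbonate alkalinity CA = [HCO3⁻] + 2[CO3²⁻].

[CO2*] = KH · pCO2 = 10^(−1.47) × 922×10^-6 = 3.124×10^-5 mol/kg
α₀ = 1/(1 + K1/[H⁺] + K1K2/[H⁺]²) = 1/(1 + 10^+1.81 + 10^+0.75) = 0.01405
DIC = [CO2*]/α₀ = 3.124×10^-5 / 0.01405 = 2.224 mmol/kg
CA = (α₁ + 2α₂)·DIC = (0.9070 + 2×0.07899) × 2.224 = 2.37 mmol/kg

CA = 2.37 mmol/kg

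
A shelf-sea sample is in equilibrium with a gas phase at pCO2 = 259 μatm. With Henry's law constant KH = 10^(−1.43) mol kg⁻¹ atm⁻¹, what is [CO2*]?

KH = 10^(−1.43) = 3.715×10^-2 mol kg⁻¹ atm⁻¹
[CO2*] = KH · pCO2 = 3.715×10^-2 × 259×10^-6 atm = 9.62×10^-6 mol/kg

[CO2*] = 9.62 μmol/kg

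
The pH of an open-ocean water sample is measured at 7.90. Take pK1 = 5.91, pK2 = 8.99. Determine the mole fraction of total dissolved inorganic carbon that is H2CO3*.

α₀ = 1 / (1 + K1/[H⁺] + K1K2/[H⁺]²) = 1 / (1 + 10^+1.99 + 10^+0.90)
   = 1 / (1 + 97.724 + 7.9433) = 1/106.67 = 0.009375

α₀ = 0.00937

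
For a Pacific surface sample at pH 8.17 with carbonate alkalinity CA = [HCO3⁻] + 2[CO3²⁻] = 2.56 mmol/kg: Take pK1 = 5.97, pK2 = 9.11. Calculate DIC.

CA = [HCO3⁻] + 2[CO3²⁻] = (α₁ + 2α₂)·DIC
At pH 8.17: [H⁺]/K1 = 10^-2.20 = 0.0063096, K2/[H⁺] = 10^-0.94 = 0.11482
α₁ = 1/(1 + 0.0063096 + 0.11482) = 1/1.1211 = 0.8920; α₂ = α₁·K2/[H⁺] = 0.1024
α₁ + 2α₂ = 1.0968
DIC = CA / (α₁ + 2α₂) = 2.56 / 1.0968 = 2.33 mmol/kg

DIC = 2.33 mmol/kg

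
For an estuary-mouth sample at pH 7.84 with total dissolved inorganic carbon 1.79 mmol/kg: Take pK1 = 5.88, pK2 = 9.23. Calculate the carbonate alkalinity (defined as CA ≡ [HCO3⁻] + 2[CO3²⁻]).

CA = [HCO3⁻] + 2[CO3²⁻] = (α₁ + 2α₂)·DIC
At pH 7.84: [H⁺]/K1 = 10^-1.96 = 0.010965, K2/[H⁺] = 10^-1.39 = 0.040738
α₁ = 1/(1 + 0.010965 + 0.040738) = 1/1.0517 = 0.9508; α₂ = α₁·K2/[H⁺] = 0.03874
α₁ + 2α₂ = 1.0283
CA = 1.0283 × 1.79 = 1.84 mmol/kg

CA = 1.84 mmol/kg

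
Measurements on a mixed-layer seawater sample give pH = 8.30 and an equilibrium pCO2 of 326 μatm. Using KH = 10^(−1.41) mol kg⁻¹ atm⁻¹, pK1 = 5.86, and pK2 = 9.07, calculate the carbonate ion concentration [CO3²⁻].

[CO3²⁻] = 0.593 mmol/kg

[CO2*] = KH · pCO2 = 10^(−1.41) × 326×10^-6 = 1.268×10^-5 mol/kg
α₀ = 1/(1 + K1/[H⁺] + K1K2/[H⁺]²) = 1/(1 + 10^+2.44 + 10^+1.67) = 0.003094
DIC = [CO2*]/α₀ = 1.268×10^-5 / 0.003094 = 4.099 mmol/kg
[CO3²⁻] = α₂·DIC; α₂ = 0.1447, so [CO3²⁻] = 0.1447 × 4.099 = 0.593 mmol/kg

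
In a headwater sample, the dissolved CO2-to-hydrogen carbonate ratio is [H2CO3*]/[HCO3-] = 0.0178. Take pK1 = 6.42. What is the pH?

From K1 = [H⁺][HCO3-]/[H2CO3*]:  pH = pK1 − log₁₀([H2CO3*]/[HCO3-])
log₁₀(0.0178) = -1.750
pH = 6.42 − (-1.750) = 8.17

pH = 8.17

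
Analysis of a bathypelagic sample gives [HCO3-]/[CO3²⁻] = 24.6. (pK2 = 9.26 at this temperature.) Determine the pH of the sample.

From K2 = [H⁺][CO3²⁻]/[HCO3-]:  pH = pK2 − log₁₀([HCO3-]/[CO3²⁻])
log₁₀(24.6) = +1.391
pH = 9.26 − (+1.391) = 7.87

pH = 7.87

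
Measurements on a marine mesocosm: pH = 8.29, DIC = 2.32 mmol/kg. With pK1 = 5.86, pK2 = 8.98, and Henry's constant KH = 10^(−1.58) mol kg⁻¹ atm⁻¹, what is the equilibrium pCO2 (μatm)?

pCO2 = 271 μatm

α₀ = 1 / (1 + K1/[H⁺] + K1K2/[H⁺]²) = 1 / (1 + 10^+2.43 + 10^+1.74)
   = 1 / (1 + 269.15 + 54.954) = 1/325.11 = 0.003076
[CO2*] = α₀ × DIC = 0.003076 × 2.32 = 0.007136 mmol/kg = 7.136 μmol/kg
pCO2 = [CO2*]/KH = 7.136×10^-6 / 2.630×10^-2 = 271 μatm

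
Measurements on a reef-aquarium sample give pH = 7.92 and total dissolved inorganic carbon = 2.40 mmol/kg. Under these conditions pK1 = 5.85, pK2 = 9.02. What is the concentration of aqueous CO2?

α₀ = 1 / (1 + K1/[H⁺] + K1K2/[H⁺]²) = 1 / (1 + 10^+2.07 + 10^+0.97)
   = 1 / (1 + 117.49 + 9.3325) = 1/127.82 = 0.007823
[CO2*] = α₀ × DIC = 0.007823 × 2.40 = 0.0188 mmol/kg = 18.8 μmol/kg

[CO2*] = 18.8 μmol/kg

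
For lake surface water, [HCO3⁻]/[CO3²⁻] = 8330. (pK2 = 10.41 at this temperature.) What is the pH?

pH = 6.49

From K2 = [H⁺][CO3²⁻]/[HCO3⁻]:  pH = pK2 − log₁₀([HCO3⁻]/[CO3²⁻])
log₁₀(8330) = +3.921
pH = 10.41 − (+3.921) = 6.49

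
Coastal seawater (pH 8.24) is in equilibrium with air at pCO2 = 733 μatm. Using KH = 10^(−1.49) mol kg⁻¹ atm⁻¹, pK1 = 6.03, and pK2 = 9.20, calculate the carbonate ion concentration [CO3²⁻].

[CO3²⁻] = 0.422 mmol/kg

[CO2*] = KH · pCO2 = 10^(−1.49) × 733×10^-6 = 2.372×10^-5 mol/kg
α₀ = 1/(1 + K1/[H⁺] + K1K2/[H⁺]²) = 1/(1 + 10^+2.21 + 10^+1.25) = 0.005526
DIC = [CO2*]/α₀ = 2.372×10^-5 / 0.005526 = 4.292 mmol/kg
[CO3²⁻] = α₂·DIC; α₂ = 0.09827, so [CO3²⁻] = 0.09827 × 4.292 = 0.422 mmol/kg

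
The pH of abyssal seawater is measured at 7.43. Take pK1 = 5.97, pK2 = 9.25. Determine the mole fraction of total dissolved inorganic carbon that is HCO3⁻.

α₁ = 0.953

α₁ = 1 / (1 + [H⁺]/K1 + K2/[H⁺]) = 1 / (1 + 10^-1.46 + 10^-1.82)
   = 1 / (1 + 0.034674 + 0.015136) = 1/1.0498 = 0.9526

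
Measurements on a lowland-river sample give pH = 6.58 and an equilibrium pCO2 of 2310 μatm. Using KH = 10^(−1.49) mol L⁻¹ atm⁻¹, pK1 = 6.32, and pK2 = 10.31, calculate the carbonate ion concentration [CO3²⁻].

[CO2*] = KH · pCO2 = 10^(−1.49) × 2310×10^-6 = 7.475×10^-5 mol/L
α₀ = 1/(1 + K1/[H⁺] + K1K2/[H⁺]²) = 1/(1 + 10^+0.26 + 10^-3.47) = 0.3546
DIC = [CO2*]/α₀ = 7.475×10^-5 / 0.3546 = 0.2108 mmol/L
[CO3²⁻] = α₂·DIC; α₂ = 0.0001202, so [CO3²⁻] = 0.0001202 × 0.2108 = 2.53×10^-5 mmol/L = 0.0253 μmol/L

[CO3²⁻] = 0.0253 μmol/L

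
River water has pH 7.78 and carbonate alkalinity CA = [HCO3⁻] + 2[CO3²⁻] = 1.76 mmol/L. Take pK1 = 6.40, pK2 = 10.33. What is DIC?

CA = [HCO3⁻] + 2[CO3²⁻] = (α₁ + 2α₂)·DIC
At pH 7.78: [H⁺]/K1 = 10^-1.38 = 0.041687, K2/[H⁺] = 10^-2.55 = 0.0028184
α₁ = 1/(1 + 0.041687 + 0.0028184) = 1/1.0445 = 0.9574; α₂ = α₁·K2/[H⁺] = 0.002698
α₁ + 2α₂ = 0.9628
DIC = CA / (α₁ + 2α₂) = 1.76 / 0.9628 = 1.83 mmol/L

DIC = 1.83 mmol/L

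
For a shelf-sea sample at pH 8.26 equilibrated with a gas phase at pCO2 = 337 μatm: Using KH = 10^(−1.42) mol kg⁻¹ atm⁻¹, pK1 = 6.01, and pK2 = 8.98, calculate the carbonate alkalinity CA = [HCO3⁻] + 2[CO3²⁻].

[CO2*] = KH · pCO2 = 10^(−1.42) × 337×10^-6 = 1.281×10^-5 mol/kg
α₀ = 1/(1 + K1/[H⁺] + K1K2/[H⁺]²) = 1/(1 + 10^+2.25 + 10^+1.53) = 0.004701
DIC = [CO2*]/α₀ = 1.281×10^-5 / 0.004701 = 2.725 mmol/kg
CA = (α₁ + 2α₂)·DIC = (0.8360 + 2×0.1593) × 2.725 = 3.15 mmol/kg

CA = 3.15 mmol/kg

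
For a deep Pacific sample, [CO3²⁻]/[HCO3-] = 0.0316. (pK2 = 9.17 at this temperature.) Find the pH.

pH = 7.67

From K2 = [H⁺][CO3²⁻]/[HCO3-]:  pH = pK2 + log₁₀([CO3²⁻]/[HCO3-])
log₁₀(0.0316) = -1.500
pH = 9.17 + (-1.500) = 7.67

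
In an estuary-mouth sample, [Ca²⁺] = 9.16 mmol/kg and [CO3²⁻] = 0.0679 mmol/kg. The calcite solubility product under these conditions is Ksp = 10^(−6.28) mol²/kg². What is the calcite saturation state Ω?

Ω = 1.19

Ksp = 10^(−6.28) = 5.248×10^-7
Ω = [Ca²⁺][CO3²⁻]/Ksp = (9.16×10^-3)(0.0679×10^-3) / 5.248×10^-7 = 1.19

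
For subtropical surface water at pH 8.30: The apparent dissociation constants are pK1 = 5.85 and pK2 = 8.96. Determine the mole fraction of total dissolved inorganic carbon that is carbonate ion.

α₂ = 0.179

α₂ = 1 / (1 + [H⁺]/K2 + [H⁺]²/(K1K2)) = 1 / (1 + 10^+0.66 + 10^-1.79)
   = 1 / (1 + 4.5709 + 0.016218) = 1/5.5871 = 0.1790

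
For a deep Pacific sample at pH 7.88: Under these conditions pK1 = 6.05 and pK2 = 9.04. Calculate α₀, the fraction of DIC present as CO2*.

α₀ = 1 / (1 + K1/[H⁺] + K1K2/[H⁺]²) = 1 / (1 + 10^+1.83 + 10^+0.67)
   = 1 / (1 + 67.608 + 4.6774) = 1/73.286 = 0.01365

α₀ = 0.0136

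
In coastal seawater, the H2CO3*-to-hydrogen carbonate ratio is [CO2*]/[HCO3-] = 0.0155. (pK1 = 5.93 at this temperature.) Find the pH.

From K1 = [H⁺][HCO3-]/[CO2*]:  pH = pK1 − log₁₀([CO2*]/[HCO3-])
log₁₀(0.0155) = -1.810
pH = 5.93 − (-1.810) = 7.74

pH = 7.74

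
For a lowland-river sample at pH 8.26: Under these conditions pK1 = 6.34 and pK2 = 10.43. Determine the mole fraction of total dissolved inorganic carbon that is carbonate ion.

α₂ = 0.00664

α₂ = 1 / (1 + [H⁺]/K2 + [H⁺]²/(K1K2)) = 1 / (1 + 10^+2.17 + 10^+0.25)
   = 1 / (1 + 147.91 + 1.7783) = 1/150.69 = 0.006636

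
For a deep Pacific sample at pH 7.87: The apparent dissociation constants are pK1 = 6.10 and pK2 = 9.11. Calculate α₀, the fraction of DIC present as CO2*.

α₀ = 1 / (1 + K1/[H⁺] + K1K2/[H⁺]²) = 1 / (1 + 10^+1.77 + 10^+0.53)
   = 1 / (1 + 58.884 + 3.3884) = 1/63.273 = 0.01580

α₀ = 0.0158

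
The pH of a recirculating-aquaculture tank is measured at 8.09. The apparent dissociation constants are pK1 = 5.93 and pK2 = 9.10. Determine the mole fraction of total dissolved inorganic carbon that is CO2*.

α₀ = 0.00626

α₀ = 1 / (1 + K1/[H⁺] + K1K2/[H⁺]²) = 1 / (1 + 10^+2.16 + 10^+1.15)
   = 1 / (1 + 144.54 + 14.125) = 1/159.67 = 0.006263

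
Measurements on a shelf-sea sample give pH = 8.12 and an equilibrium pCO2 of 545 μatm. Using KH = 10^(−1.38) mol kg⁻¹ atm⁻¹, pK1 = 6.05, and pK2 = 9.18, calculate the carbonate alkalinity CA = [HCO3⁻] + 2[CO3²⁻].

CA = 3.13 mmol/kg

[CO2*] = KH · pCO2 = 10^(−1.38) × 545×10^-6 = 2.272×10^-5 mol/kg
α₀ = 1/(1 + K1/[H⁺] + K1K2/[H⁺]²) = 1/(1 + 10^+2.07 + 10^+1.01) = 0.007769
DIC = [CO2*]/α₀ = 2.272×10^-5 / 0.007769 = 2.924 mmol/kg
CA = (α₁ + 2α₂)·DIC = (0.9127 + 2×0.07950) × 2.924 = 3.13 mmol/kg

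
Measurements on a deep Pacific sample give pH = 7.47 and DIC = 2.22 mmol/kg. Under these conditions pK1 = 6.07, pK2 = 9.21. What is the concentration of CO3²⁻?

[CO3²⁻] = 0.0382 mmol/kg

α₂ = 1 / (1 + [H⁺]/K2 + [H⁺]²/(K1K2)) = 1 / (1 + 10^+1.74 + 10^+0.34)
   = 1 / (1 + 54.954 + 2.1878) = 1/58.142 = 0.01720
[CO3²⁻] = α₂ × DIC = 0.01720 × 2.22 = 0.0382 mmol/kg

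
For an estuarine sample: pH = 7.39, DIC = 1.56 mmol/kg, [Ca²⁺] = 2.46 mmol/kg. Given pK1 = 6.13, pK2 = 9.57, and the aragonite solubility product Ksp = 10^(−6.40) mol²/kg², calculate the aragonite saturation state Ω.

α₂ = 1 / (1 + [H⁺]/K2 + [H⁺]²/(K1K2)) = 1 / (1 + 10^+2.18 + 10^+0.92)
   = 1 / (1 + 151.36 + 8.3176) = 1/160.67 = 0.006224
[CO3²⁻] = α₂ × DIC = 0.006224 × 1.56 = 0.009709 mmol/kg = 9.709 μmol/kg
Ksp = 10^(−6.40) = 3.981×10^-7
Ω = [Ca²⁺][CO3²⁻]/Ksp = (2.46×10^-3)(9.709×10^-6) / 3.981×10^-7 = 0.0600

Ω = 0.0600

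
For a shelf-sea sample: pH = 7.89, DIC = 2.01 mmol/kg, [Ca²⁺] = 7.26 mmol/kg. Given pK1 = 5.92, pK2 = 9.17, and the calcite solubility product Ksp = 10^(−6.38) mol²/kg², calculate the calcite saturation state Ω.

α₂ = 1 / (1 + [H⁺]/K2 + [H⁺]²/(K1K2)) = 1 / (1 + 10^+1.28 + 10^-0.69)
   = 1 / (1 + 19.055 + 0.20417) = 1/20.259 = 0.04936
[CO3²⁻] = α₂ × DIC = 0.04936 × 2.01 = 0.09922 mmol/kg
Ksp = 10^(−6.38) = 4.169×10^-7
Ω = [Ca²⁺][CO3²⁻]/Ksp = (7.26×10^-3)(9.922×10^-5) / 4.169×10^-7 = 1.73

Ω = 1.73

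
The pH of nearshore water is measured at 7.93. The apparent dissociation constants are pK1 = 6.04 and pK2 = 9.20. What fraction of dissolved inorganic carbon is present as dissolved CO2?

α₀ = 0.0121

α₀ = 1 / (1 + K1/[H⁺] + K1K2/[H⁺]²) = 1 / (1 + 10^+1.89 + 10^+0.62)
   = 1 / (1 + 77.625 + 4.1687) = 1/82.793 = 0.01208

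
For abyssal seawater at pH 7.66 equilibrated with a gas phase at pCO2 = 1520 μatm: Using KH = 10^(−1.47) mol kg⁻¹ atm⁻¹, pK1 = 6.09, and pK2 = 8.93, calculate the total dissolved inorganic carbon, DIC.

DIC = 2.07 mmol/kg

[CO2*] = KH · pCO2 = 10^(−1.47) × 1520×10^-6 = 5.150×10^-5 mol/kg
α₀ = 1/(1 + K1/[H⁺] + K1K2/[H⁺]²) = 1/(1 + 10^+1.57 + 10^+0.30) = 0.02491
DIC = [CO2*]/α₀ = 5.150×10^-5 / 0.02491 = 2.07 mmol/kg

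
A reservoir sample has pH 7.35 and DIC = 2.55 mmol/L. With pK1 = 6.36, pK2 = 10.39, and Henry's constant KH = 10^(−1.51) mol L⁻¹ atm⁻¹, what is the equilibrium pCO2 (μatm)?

α₀ = 1 / (1 + K1/[H⁺] + K1K2/[H⁺]²) = 1 / (1 + 10^+0.99 + 10^-2.05)
   = 1 / (1 + 9.7724 + 0.0089125) = 1/10.781 = 0.09275
[CO2*] = α₀ × DIC = 0.09275 × 2.55 = 0.2365 mmol/L
pCO2 = [CO2*]/KH = 2.365×10^-4 / 3.090×10^-2 = 7650 μatm

pCO2 = 7650 μatm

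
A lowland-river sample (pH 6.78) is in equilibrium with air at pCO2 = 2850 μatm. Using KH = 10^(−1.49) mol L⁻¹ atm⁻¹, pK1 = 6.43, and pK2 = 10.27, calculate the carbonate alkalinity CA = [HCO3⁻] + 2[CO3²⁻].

[CO2*] = KH · pCO2 = 10^(−1.49) × 2850×10^-6 = 9.222×10^-5 mol/L
α₀ = 1/(1 + K1/[H⁺] + K1K2/[H⁺]²) = 1/(1 + 10^+0.35 + 10^-3.14) = 0.3087
DIC = [CO2*]/α₀ = 9.222×10^-5 / 0.3087 = 0.2988 mmol/L
CA = (α₁ + 2α₂)·DIC = (0.6911 + 2×0.0002236) × 0.2988 = 0.207 mmol/L

CA = 0.207 mmol/L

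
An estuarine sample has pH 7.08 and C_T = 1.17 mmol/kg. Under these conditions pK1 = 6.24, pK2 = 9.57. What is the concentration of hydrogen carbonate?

α₁ = 1 / (1 + [H⁺]/K1 + K2/[H⁺]) = 1 / (1 + 10^-0.84 + 10^-2.49)
   = 1 / (1 + 0.14454 + 0.0032359) = 1/1.1478 = 0.8712
[HCO3⁻] = α₁ × DIC = 0.8712 × 1.17 = 1.02 mmol/kg

[HCO3⁻] = 1.02 mmol/kg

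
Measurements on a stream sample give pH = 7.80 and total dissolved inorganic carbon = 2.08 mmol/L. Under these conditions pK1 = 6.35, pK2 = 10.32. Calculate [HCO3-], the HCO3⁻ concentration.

[HCO3⁻] = 2.00 mmol/L

α₁ = 1 / (1 + [H⁺]/K1 + K2/[H⁺]) = 1 / (1 + 10^-1.45 + 10^-2.52)
   = 1 / (1 + 0.035481 + 0.0030200) = 1/1.0385 = 0.9629
[HCO3⁻] = α₁ × DIC = 0.9629 × 2.08 = 2.00 mmol/L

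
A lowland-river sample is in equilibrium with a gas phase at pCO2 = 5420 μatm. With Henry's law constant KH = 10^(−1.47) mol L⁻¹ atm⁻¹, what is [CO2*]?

[CO2*] = 184 μmol/L

KH = 10^(−1.47) = 3.388×10^-2 mol L⁻¹ atm⁻¹
[CO2*] = KH · pCO2 = 3.388×10^-2 × 5420×10^-6 atm = 1.84×10^-4 mol/L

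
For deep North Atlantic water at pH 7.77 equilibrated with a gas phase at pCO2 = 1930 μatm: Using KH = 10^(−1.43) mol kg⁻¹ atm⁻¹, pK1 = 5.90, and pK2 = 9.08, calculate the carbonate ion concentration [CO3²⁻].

[CO3²⁻] = 0.260 mmol/kg

[CO2*] = KH · pCO2 = 10^(−1.43) × 1930×10^-6 = 7.171×10^-5 mol/kg
α₀ = 1/(1 + K1/[H⁺] + K1K2/[H⁺]²) = 1/(1 + 10^+1.87 + 10^+0.56) = 0.01270
DIC = [CO2*]/α₀ = 7.171×10^-5 / 0.01270 = 5.648 mmol/kg
[CO3²⁻] = α₂·DIC; α₂ = 0.04610, so [CO3²⁻] = 0.04610 × 5.648 = 0.260 mmol/kg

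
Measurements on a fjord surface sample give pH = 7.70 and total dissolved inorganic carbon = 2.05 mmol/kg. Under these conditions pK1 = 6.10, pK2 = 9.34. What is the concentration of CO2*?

α₀ = 1 / (1 + K1/[H⁺] + K1K2/[H⁺]²) = 1 / (1 + 10^+1.60 + 10^-0.04)
   = 1 / (1 + 39.811 + 0.91201) = 1/41.723 = 0.02397
[CO2*] = α₀ × DIC = 0.02397 × 2.05 = 0.0491 mmol/kg

[CO2*] = 0.0491 mmol/kg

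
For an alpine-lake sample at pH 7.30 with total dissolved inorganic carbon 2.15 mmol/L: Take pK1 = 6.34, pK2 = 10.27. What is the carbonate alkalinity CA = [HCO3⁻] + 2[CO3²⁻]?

CA = [HCO3⁻] + 2[CO3²⁻] = (α₁ + 2α₂)·DIC
At pH 7.30: [H⁺]/K1 = 10^-0.96 = 0.10965, K2/[H⁺] = 10^-2.97 = 0.0010715
α₁ = 1/(1 + 0.10965 + 0.0010715) = 1/1.1107 = 0.9003; α₂ = α₁·K2/[H⁺] = 0.0009647
α₁ + 2α₂ = 0.9022
CA = 0.9022 × 2.15 = 1.94 mmol/L

CA = 1.94 mmol/L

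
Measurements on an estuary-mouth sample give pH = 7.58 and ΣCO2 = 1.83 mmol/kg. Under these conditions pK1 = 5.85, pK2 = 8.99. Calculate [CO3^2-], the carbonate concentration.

[CO3²⁻] = 0.0673 mmol/kg

α₂ = 1 / (1 + [H⁺]/K2 + [H⁺]²/(K1K2)) = 1 / (1 + 10^+1.41 + 10^-0.32)
   = 1 / (1 + 25.704 + 0.47863) = 1/27.183 = 0.03679
[CO3²⁻] = α₂ × DIC = 0.03679 × 1.83 = 0.0673 mmol/kg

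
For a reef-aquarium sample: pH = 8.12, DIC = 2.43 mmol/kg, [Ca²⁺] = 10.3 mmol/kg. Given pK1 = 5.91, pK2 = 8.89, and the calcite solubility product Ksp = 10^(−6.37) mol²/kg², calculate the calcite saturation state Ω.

α₂ = 1 / (1 + [H⁺]/K2 + [H⁺]²/(K1K2)) = 1 / (1 + 10^+0.77 + 10^-1.44)
   = 1 / (1 + 5.8884 + 0.036308) = 1/6.9247 = 0.1444
[CO3²⁻] = α₂ × DIC = 0.1444 × 2.43 = 0.3509 mmol/kg
Ksp = 10^(−6.37) = 4.266×10^-7
Ω = [Ca²⁺][CO3²⁻]/Ksp = (10.3×10^-3)(3.509×10^-4) / 4.266×10^-7 = 8.47

Ω = 8.47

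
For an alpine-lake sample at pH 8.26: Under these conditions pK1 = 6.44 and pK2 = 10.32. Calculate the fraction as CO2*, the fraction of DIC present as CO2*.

α₀ = 0.0148

α₀ = 1 / (1 + K1/[H⁺] + K1K2/[H⁺]²) = 1 / (1 + 10^+1.82 + 10^-0.24)
   = 1 / (1 + 66.069 + 0.57544) = 1/67.645 = 0.01478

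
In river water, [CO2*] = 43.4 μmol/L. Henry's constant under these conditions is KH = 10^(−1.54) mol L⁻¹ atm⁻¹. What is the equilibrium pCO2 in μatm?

pCO2 = 1500 μatm

KH = 10^(−1.54) = 2.884×10^-2 mol L⁻¹ atm⁻¹
pCO2 = [CO2*]/KH = 43.4×10^-6 / 2.884×10^-2 = 1.50×10^-3 atm = 1500 μatm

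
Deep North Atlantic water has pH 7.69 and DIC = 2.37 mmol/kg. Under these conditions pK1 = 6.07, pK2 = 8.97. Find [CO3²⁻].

α₂ = 1 / (1 + [H⁺]/K2 + [H⁺]²/(K1K2)) = 1 / (1 + 10^+1.28 + 10^-0.34)
   = 1 / (1 + 19.055 + 0.45709) = 1/20.512 = 0.04875
[CO3²⁻] = α₂ × DIC = 0.04875 × 2.37 = 0.116 mmol/kg

[CO3²⁻] = 0.116 mmol/kg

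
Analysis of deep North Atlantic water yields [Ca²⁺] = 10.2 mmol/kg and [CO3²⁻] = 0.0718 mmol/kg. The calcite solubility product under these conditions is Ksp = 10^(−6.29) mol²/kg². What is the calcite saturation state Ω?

Ω = 1.43

Ksp = 10^(−6.29) = 5.129×10^-7
Ω = [Ca²⁺][CO3²⁻]/Ksp = (10.2×10^-3)(0.0718×10^-3) / 5.129×10^-7 = 1.43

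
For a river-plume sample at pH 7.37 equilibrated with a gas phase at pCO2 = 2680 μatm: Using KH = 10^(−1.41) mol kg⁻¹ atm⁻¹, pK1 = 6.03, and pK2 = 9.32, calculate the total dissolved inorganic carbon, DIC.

DIC = 2.41 mmol/kg

[CO2*] = KH · pCO2 = 10^(−1.41) × 2680×10^-6 = 1.043×10^-4 mol/kg
α₀ = 1/(1 + K1/[H⁺] + K1K2/[H⁺]²) = 1/(1 + 10^+1.34 + 10^-0.61) = 0.04325
DIC = [CO2*]/α₀ = 1.043×10^-4 / 0.04325 = 2.41 mmol/kg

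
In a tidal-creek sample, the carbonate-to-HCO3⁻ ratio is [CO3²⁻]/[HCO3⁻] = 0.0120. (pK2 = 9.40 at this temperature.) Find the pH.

pH = 7.48

From K2 = [H⁺][CO3²⁻]/[HCO3⁻]:  pH = pK2 + log₁₀([CO3²⁻]/[HCO3⁻])
log₁₀(0.0120) = -1.921
pH = 9.40 + (-1.921) = 7.48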